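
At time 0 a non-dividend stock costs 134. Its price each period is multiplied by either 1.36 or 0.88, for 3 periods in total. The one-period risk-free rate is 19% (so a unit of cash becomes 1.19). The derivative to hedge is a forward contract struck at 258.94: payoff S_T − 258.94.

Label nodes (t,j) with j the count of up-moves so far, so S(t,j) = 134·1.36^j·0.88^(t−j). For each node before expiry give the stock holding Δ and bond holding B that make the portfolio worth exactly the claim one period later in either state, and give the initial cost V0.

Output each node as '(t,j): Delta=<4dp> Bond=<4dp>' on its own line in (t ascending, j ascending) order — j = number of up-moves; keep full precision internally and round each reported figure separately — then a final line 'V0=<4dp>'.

(0,0): Delta=1.0000 Bond=-153.6591
(1,0): Delta=1.0000 Bond=-182.8543
(1,1): Delta=1.0000 Bond=-182.8543
(2,0): Delta=1.0000 Bond=-217.5966
(2,1): Delta=1.0000 Bond=-217.5966
(2,2): Delta=1.0000 Bond=-217.5966
V0=-19.6591

Since d<R<u, set p* = (R−d)/(u−d) = 0.6458; price each node as the discounted p*-expectation of its children.
Terminal values V(3,·): V(3,0)=-167.6228, V(3,1)=-117.8133, V(3,2)=-40.8352, V(3,3)=78.1311
(2,0): S=103.7696. Δ = (V_up−V_dn)/(S_up−S_dn) = (-117.8133−-167.6228)/(141.1267−91.3172) = 1.0000. V = [p*·-117.8133 + (1−p*)·-167.6228]/1.19 = -113.8270. B = V − Δ·S = -217.5966.
(2,1): S=160.3712. Δ = (V_up−V_dn)/(S_up−S_dn) = (-40.8352−-117.8133)/(218.1048−141.1267) = 1.0000. V = [p*·-40.8352 + (1−p*)·-117.8133]/1.19 = -57.2254. B = V − Δ·S = -217.5966.
(2,2): S=247.8464. Δ = (V_up−V_dn)/(S_up−S_dn) = (78.1311−-40.8352)/(337.0711−218.1048) = 1.0000. V = [p*·78.1311 + (1−p*)·-40.8352]/1.19 = 30.2498. B = V − Δ·S = -217.5966.
(1,0): S=117.9200. Δ = (V_up−V_dn)/(S_up−S_dn) = (-57.2254−-113.8270)/(160.3712−103.7696) = 1.0000. V = [p*·-57.2254 + (1−p*)·-113.8270]/1.19 = -64.9343. B = V − Δ·S = -182.8543.
(1,1): S=182.2400. Δ = (V_up−V_dn)/(S_up−S_dn) = (30.2498−-57.2254)/(247.8464−160.3712) = 1.0000. V = [p*·30.2498 + (1−p*)·-57.2254]/1.19 = -0.6143. B = V − Δ·S = -182.8543.
(0,0): S=134.0000. Δ = (V_up−V_dn)/(S_up−S_dn) = (-0.6143−-64.9343)/(182.2400−117.9200) = 1.0000. V = [p*·-0.6143 + (1−p*)·-64.9343]/1.19 = -19.6591. B = V − Δ·S = -153.6591.
The time-0 hedge costs -19.6591, which is the no-arbitrage price.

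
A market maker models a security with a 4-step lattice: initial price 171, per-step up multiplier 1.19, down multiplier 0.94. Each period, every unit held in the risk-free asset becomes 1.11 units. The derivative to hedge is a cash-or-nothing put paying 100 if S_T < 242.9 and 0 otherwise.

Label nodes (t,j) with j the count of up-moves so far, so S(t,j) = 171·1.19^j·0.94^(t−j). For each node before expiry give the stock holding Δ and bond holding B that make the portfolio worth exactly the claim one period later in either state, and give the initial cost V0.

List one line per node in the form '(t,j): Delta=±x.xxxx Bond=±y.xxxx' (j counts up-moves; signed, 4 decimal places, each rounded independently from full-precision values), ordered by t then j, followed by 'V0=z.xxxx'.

Since d<R<u, set p* = (R−d)/(u−d) = 0.6800; price each node as the discounted p*-expectation of its children.
At expiry t=4: V(4,0)=100.0000, V(4,1)=100.0000, V(4,2)=100.0000, V(4,3)=0.0000, V(4,4)=0.0000
Node (3,0) S=142.0299: V=(p*·100.0000+(1−p*)·100.0000)/1.11=90.0901; Δ=(100.0000−100.0000)/(169.0155−133.5081)=0.0000; B=V−Δ·S=90.0901
Node (3,1) S=179.8038: V=(p*·100.0000+(1−p*)·100.0000)/1.11=90.0901; Δ=(100.0000−100.0000)/(213.9665−169.0155)=0.0000; B=V−Δ·S=90.0901
Node (3,2) S=227.6239: V=(p*·0.0000+(1−p*)·100.0000)/1.11=28.8288; Δ=(0.0000−100.0000)/(270.8725−213.9665)=-1.7573; B=V−Δ·S=428.8288
Node (3,3) S=288.1622: V=(p*·0.0000+(1−p*)·0.0000)/1.11=0.0000; Δ=(0.0000−0.0000)/(342.9130−270.8725)=0.0000; B=V−Δ·S=0.0000
Node (2,0) S=151.0956: V=(p*·90.0901+(1−p*)·90.0901)/1.11=81.1622; Δ=(90.0901−90.0901)/(179.8038−142.0299)=0.0000; B=V−Δ·S=81.1622
Node (2,1) S=191.2806: V=(p*·28.8288+(1−p*)·90.0901)/1.11=43.6328; Δ=(28.8288−90.0901)/(227.6239−179.8038)=-1.2811; B=V−Δ·S=288.6779
Node (2,2) S=242.1531: V=(p*·0.0000+(1−p*)·28.8288)/1.11=8.3110; Δ=(0.0000−28.8288)/(288.1622−227.6239)=-0.4762; B=V−Δ·S=123.6263
Node (1,0) S=160.7400: V=(p*·43.6328+(1−p*)·81.1622)/1.11=50.1281; Δ=(43.6328−81.1622)/(191.2806−151.0956)=-0.9339; B=V−Δ·S=200.2458
Node (1,1) S=203.4900: V=(p*·8.3110+(1−p*)·43.6328)/1.11=17.6703; Δ=(8.3110−43.6328)/(242.1531−191.2806)=-0.6943; B=V−Δ·S=158.9575
Node (0,0) S=171.0000: V=(p*·17.6703+(1−p*)·50.1281)/1.11=25.2764; Δ=(17.6703−50.1281)/(203.4900−160.7400)=-0.7592; B=V−Δ·S=155.1079
Each (Δ,B) replicates both successor values, so the strategy is self-financing and V0 is arbitrage-free.

(0,0): Delta=-0.7592 Bond=155.1079
(1,0): Delta=-0.9339 Bond=200.2458
(1,1): Delta=-0.6943 Bond=158.9575
(2,0): Delta=0.0000 Bond=81.1622
(2,1): Delta=-1.2811 Bond=288.6779
(2,2): Delta=-0.4762 Bond=123.6263
(3,0): Delta=0.0000 Bond=90.0901
(3,1): Delta=0.0000 Bond=90.0901
(3,2): Delta=-1.7573 Bond=428.8288
(3,3): Delta=0.0000 Bond=0.0000
V0=25.2764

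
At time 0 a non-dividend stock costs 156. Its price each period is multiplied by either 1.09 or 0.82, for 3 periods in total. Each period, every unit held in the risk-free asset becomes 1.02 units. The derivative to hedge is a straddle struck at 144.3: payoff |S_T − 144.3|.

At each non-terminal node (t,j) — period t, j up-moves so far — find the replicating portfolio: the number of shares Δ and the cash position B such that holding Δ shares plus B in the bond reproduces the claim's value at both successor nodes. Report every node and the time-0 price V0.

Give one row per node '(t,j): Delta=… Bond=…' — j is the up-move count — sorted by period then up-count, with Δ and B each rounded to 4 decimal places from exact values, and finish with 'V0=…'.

(0,0): Delta=0.3878 Bond=-30.1310
(1,0): Delta=-0.6770 Bond=105.4761
(1,1): Delta=0.6682 Bond=-78.4070
(2,0): Delta=-1.0000 Bond=141.4706
(2,1): Delta=-0.5919 Bond=95.7260
(2,2): Delta=1.0000 Bond=-141.4706
V0=30.3725

Since d<R<u, set p* = (R−d)/(u−d) = 0.7407; price each node as the discounted p*-expectation of its children.
Terminal payoffs: V(3,0)=58.2866, V(3,1)=29.9651, V(3,2)=7.6818, V(3,3)=57.7245
  t=2,j=0: stock 104.8944 → up 114.3349 (V=29.9651), down 86.0134 (V=58.2866). Price 36.5762; hedge Δ=-1.0000, bond B=141.4706.
  t=2,j=1: stock 139.4328 → up 151.9818 (V=7.6818), down 114.3349 (V=29.9651). Price 13.1950; hedge Δ=-0.5919, bond B=95.7260.
  t=2,j=2: stock 185.3436 → up 202.0245 (V=57.7245), down 151.9818 (V=7.6818). Price 43.8730; hedge Δ=1.0000, bond B=-141.4706.
  t=1,j=0: stock 127.9200 → up 139.4328 (V=13.1950), down 104.8944 (V=36.5762). Price 18.8792; hedge Δ=-0.6770, bond B=105.4761.
  t=1,j=1: stock 170.0400 → up 185.3436 (V=43.8730), down 139.4328 (V=13.1950). Price 35.2152; hedge Δ=0.6682, bond B=-78.4070.
  t=0,j=0: stock 156.0000 → up 170.0400 (V=35.2152), down 127.9200 (V=18.8792). Price 30.3725; hedge Δ=0.3878, bond B=-30.1310.
Check: Δ(0,0)·S0 + B(0,0) = 30.3725 = V0.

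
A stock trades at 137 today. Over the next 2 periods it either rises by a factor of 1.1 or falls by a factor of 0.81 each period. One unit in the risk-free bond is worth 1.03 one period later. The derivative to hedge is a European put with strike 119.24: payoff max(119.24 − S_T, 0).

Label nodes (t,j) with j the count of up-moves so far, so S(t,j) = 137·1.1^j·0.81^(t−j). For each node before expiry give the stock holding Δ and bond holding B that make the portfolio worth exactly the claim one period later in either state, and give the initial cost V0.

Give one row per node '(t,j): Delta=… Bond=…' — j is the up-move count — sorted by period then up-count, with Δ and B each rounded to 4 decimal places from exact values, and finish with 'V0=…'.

(0,0): Delta=-0.1731 Bond=25.3333
(1,0): Delta=-0.9122 Bond=108.1009
(1,1): Delta=0.0000 Bond=0.0000
V0=1.6121

Risk-neutral probability p* = (R−d)/(u−d) = (1.03−0.81)/(1.1−0.81) = 0.7586.
Terminal payoffs: V(2,0)=29.3543, V(2,1)=0.0000, V(2,2)=0.0000
(1,0): S=110.9700. Δ = (V_up−V_dn)/(S_up−S_dn) = (0.0000−29.3543)/(122.0670−89.8857) = -0.9122. V = [p*·0.0000 + (1−p*)·29.3543]/1.03 = 6.8791. B = V − Δ·S = 108.1009.
(1,1): S=150.7000. Δ = (V_up−V_dn)/(S_up−S_dn) = (0.0000−0.0000)/(165.7700−122.0670) = 0.0000. V = [p*·0.0000 + (1−p*)·0.0000]/1.03 = 0.0000. B = V − Δ·S = 0.0000.
(0,0): S=137.0000. Δ = (V_up−V_dn)/(S_up−S_dn) = (0.0000−6.8791)/(150.7000−110.9700) = -0.1731. V = [p*·0.0000 + (1−p*)·6.8791]/1.03 = 1.6121. B = V − Δ·S = 25.3333.
Root portfolio cost Δ·137+B reproduces V0=1.6121.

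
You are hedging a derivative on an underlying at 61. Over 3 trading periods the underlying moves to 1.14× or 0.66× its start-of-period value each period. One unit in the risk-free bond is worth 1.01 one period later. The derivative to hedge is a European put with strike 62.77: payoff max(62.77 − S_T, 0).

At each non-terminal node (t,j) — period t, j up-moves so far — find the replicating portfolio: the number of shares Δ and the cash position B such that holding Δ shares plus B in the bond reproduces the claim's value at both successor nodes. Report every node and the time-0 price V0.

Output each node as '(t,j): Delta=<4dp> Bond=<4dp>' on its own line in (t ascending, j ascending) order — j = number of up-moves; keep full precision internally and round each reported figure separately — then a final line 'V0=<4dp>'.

(0,0): Delta=-0.5086 Bond=41.3370
(1,0): Delta=-1.0000 Bond=61.5332
(1,1): Delta=-0.4030 Bond=34.4024
(2,0): Delta=-1.0000 Bond=62.1485
(2,1): Delta=-1.0000 Bond=62.1485
(2,2): Delta=-0.2746 Bond=24.5686
V0=10.3110

Under the risk-neutral measure, an up-move has probability p* = (R−d)/(u−d) = 0.7292 and values discount at R = 1.01.
At expiry t=3: V(3,0)=45.2327, V(3,1)=32.4784, V(3,2)=10.4481, V(3,3)=0.0000
(2,0): S=26.5716. Δ = (V_up−V_dn)/(S_up−S_dn) = (32.4784−45.2327)/(30.2916−17.5373) = -1.0000. V = [p*·32.4784 + (1−p*)·45.2327]/1.01 = 35.5769. B = V − Δ·S = 62.1485.
(2,1): S=45.8964. Δ = (V_up−V_dn)/(S_up−S_dn) = (10.4481−32.4784)/(52.3219−30.2916) = -1.0000. V = [p*·10.4481 + (1−p*)·32.4784]/1.01 = 16.2521. B = V − Δ·S = 62.1485.
(2,2): S=79.2756. Δ = (V_up−V_dn)/(S_up−S_dn) = (0.0000−10.4481)/(90.3742−52.3219) = -0.2746. V = [p*·0.0000 + (1−p*)·10.4481]/1.01 = 2.8017. B = V − Δ·S = 24.5686.
(1,0): S=40.2600. Δ = (V_up−V_dn)/(S_up−S_dn) = (16.2521−35.5769)/(45.8964−26.5716) = -1.0000. V = [p*·16.2521 + (1−p*)·35.5769]/1.01 = 21.2732. B = V − Δ·S = 61.5332.
(1,1): S=69.5400. Δ = (V_up−V_dn)/(S_up−S_dn) = (2.8017−16.2521)/(79.2756−45.8964) = -0.4030. V = [p*·2.8017 + (1−p*)·16.2521]/1.01 = 6.3807. B = V − Δ·S = 34.4024.
(0,0): S=61.0000. Δ = (V_up−V_dn)/(S_up−S_dn) = (6.3807−21.2732)/(69.5400−40.2600) = -0.5086. V = [p*·6.3807 + (1−p*)·21.2732]/1.01 = 10.3110. B = V − Δ·S = 41.3370.
Check: Δ(0,0)·S0 + B(0,0) = 10.3110 = V0.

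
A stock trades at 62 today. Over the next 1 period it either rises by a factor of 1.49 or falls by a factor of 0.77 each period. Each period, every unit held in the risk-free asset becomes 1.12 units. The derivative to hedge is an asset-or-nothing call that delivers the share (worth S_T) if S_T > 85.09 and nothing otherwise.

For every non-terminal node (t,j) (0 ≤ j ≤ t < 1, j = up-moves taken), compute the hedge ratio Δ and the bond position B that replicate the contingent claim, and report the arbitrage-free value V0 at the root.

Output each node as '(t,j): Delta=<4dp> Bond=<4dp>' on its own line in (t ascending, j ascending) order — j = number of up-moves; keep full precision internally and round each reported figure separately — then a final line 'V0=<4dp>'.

Under the risk-neutral measure, an up-move has probability p* = (R−d)/(u−d) = 0.4861 and values discount at R = 1.12.
At expiry t=1: V(1,0)=0.0000, V(1,1)=92.3800
Node (0,0) S=62.0000: V=(p*·92.3800+(1−p*)·0.0000)/1.12=40.0955; Δ=(92.3800−0.0000)/(92.3800−47.7400)=2.0694; B=V−Δ·S=-88.2101
The time-0 hedge costs 40.0955, which is the no-arbitrage price.

(0,0): Delta=2.0694 Bond=-88.2101
V0=40.0955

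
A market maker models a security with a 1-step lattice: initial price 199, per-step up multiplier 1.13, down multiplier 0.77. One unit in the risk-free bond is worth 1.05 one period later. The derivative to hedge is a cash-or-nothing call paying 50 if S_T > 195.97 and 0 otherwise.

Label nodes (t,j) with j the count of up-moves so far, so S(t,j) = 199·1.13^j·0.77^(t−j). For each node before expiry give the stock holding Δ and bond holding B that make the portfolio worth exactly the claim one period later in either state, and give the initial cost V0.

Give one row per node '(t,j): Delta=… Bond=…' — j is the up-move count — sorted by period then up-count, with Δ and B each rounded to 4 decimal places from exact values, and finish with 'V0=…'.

Risk-neutral probability p* = (R−d)/(u−d) = (1.05−0.77)/(1.13−0.77) = 0.7778.
Payoff layer (t=1): V(1,0)=0.0000, V(1,1)=50.0000
  t=0,j=0: stock 199.0000 → up 224.8700 (V=50.0000), down 153.2300 (V=0.0000). Price 37.0370; hedge Δ=0.6979, bond B=-101.8519.
Self-financing check: at every node Δ·S+B equals the discounted successor values.

(0,0): Delta=0.6979 Bond=-101.8519
V0=37.0370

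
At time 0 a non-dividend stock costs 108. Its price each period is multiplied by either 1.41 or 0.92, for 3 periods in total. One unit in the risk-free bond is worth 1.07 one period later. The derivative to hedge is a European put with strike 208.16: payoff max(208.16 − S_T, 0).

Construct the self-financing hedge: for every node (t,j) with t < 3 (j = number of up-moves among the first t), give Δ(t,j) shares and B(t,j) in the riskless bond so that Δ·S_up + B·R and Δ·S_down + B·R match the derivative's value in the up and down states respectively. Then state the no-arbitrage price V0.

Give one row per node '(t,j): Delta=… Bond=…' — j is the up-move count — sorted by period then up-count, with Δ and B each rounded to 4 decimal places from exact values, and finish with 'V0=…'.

Under the risk-neutral measure, an up-move has probability p* = (R−d)/(u−d) = 0.3061 and values discount at R = 1.07.
At expiry t=3: V(3,0)=124.0617, V(3,1)=79.2702, V(3,2)=10.6224, V(3,3)=0.0000
  t=2,j=0: stock 91.4112 → up 128.8898 (V=79.2702), down 84.0983 (V=124.0617). Price 103.1309; hedge Δ=-1.0000, bond B=194.5421.
  t=2,j=1: stock 140.0976 → up 197.5376 (V=10.6224), down 128.8898 (V=79.2702). Price 54.4445; hedge Δ=-1.0000, bond B=194.5421.
  t=2,j=2: stock 214.7148 → up 302.7479 (V=0.0000), down 197.5376 (V=10.6224). Price 6.8884; hedge Δ=-0.1010, bond B=28.5668.
  t=1,j=0: stock 99.3600 → up 140.0976 (V=54.4445), down 91.4112 (V=103.1309). Price 82.4550; hedge Δ=-1.0000, bond B=181.8150.
  t=1,j=1: stock 152.2800 → up 214.7148 (V=6.8884), down 140.0976 (V=54.4445). Price 37.2771; hedge Δ=-0.6373, bond B=134.3302.
  t=0,j=0: stock 108.0000 → up 152.2800 (V=37.2771), down 99.3600 (V=82.4550). Price 64.1355; hedge Δ=-0.8537, bond B=156.3354.
Check: Δ(0,0)·S0 + B(0,0) = 64.1355 = V0.

(0,0): Delta=-0.8537 Bond=156.3354
(1,0): Delta=-1.0000 Bond=181.8150
(1,1): Delta=-0.6373 Bond=134.3302
(2,0): Delta=-1.0000 Bond=194.5421
(2,1): Delta=-1.0000 Bond=194.5421
(2,2): Delta=-0.1010 Bond=28.5668
V0=64.1355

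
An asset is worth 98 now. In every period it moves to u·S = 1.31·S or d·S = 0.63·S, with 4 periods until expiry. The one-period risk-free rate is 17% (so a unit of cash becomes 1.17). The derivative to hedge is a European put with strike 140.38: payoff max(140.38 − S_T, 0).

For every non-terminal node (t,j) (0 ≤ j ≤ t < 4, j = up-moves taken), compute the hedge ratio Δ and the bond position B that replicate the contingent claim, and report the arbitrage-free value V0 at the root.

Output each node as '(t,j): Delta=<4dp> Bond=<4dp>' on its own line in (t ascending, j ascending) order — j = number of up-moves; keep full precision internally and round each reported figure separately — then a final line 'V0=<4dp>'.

(0,0): Delta=-0.3045 Bond=38.2127
(1,0): Delta=-1.0000 Bond=87.6491
(1,1): Delta=-0.2178 Bond=33.5762
(2,0): Delta=-1.0000 Bond=102.5495
(2,1): Delta=-1.0000 Bond=102.5495
(2,2): Delta=-0.1203 Bond=22.8821
(3,0): Delta=-1.0000 Bond=119.9829
(3,1): Delta=-1.0000 Bond=119.9829
(3,2): Delta=-1.0000 Bond=119.9829
(3,3): Delta=-0.0106 Bond=2.6063
V0=8.3718

Since d<R<u, set p* = (R−d)/(u−d) = 0.7941; price each node as the discounted p*-expectation of its children.
Terminal payoffs: V(4,0)=124.9421, V(4,1)=108.2790, V(4,2)=73.6302, V(4,3)=1.5829, V(4,4)=0.0000
  t=3,j=0: stock 24.5046 → up 32.1010 (V=108.2790), down 15.4379 (V=124.9421). Price 95.4783; hedge Δ=-1.0000, bond B=119.9829.
  t=3,j=1: stock 50.9540 → up 66.7498 (V=73.6302), down 32.1010 (V=108.2790). Price 69.0289; hedge Δ=-1.0000, bond B=119.9829.
  t=3,j=2: stock 105.9520 → up 138.7971 (V=1.5829), down 66.7498 (V=73.6302). Price 14.0309; hedge Δ=-1.0000, bond B=119.9829.
  t=3,j=3: stock 220.3129 → up 288.6099 (V=0.0000), down 138.7971 (V=1.5829). Price 0.2785; hedge Δ=-0.0106, bond B=2.6063.
  t=2,j=0: stock 38.8962 → up 50.9540 (V=69.0289), down 24.5046 (V=95.4783). Price 63.6533; hedge Δ=-1.0000, bond B=102.5495.
  t=2,j=1: stock 80.8794 → up 105.9520 (V=14.0309), down 50.9540 (V=69.0289). Price 21.6701; hedge Δ=-1.0000, bond B=102.5495.
  t=2,j=2: stock 168.1778 → up 220.3129 (V=0.2785), down 105.9520 (V=14.0309). Price 2.6580; hedge Δ=-0.1203, bond B=22.8821.
  t=1,j=0: stock 61.7400 → up 80.8794 (V=21.6701), down 38.8962 (V=63.6533). Price 25.9091; hedge Δ=-1.0000, bond B=87.6491.
  t=1,j=1: stock 128.3800 → up 168.1778 (V=2.6580), down 80.8794 (V=21.6701). Price 5.6173; hedge Δ=-0.2178, bond B=33.5762.
  t=0,j=0: stock 98.0000 → up 128.3800 (V=5.6173), down 61.7400 (V=25.9091). Price 8.3718; hedge Δ=-0.3045, bond B=38.2127.
Root portfolio cost Δ·98+B reproduces V0=8.3718.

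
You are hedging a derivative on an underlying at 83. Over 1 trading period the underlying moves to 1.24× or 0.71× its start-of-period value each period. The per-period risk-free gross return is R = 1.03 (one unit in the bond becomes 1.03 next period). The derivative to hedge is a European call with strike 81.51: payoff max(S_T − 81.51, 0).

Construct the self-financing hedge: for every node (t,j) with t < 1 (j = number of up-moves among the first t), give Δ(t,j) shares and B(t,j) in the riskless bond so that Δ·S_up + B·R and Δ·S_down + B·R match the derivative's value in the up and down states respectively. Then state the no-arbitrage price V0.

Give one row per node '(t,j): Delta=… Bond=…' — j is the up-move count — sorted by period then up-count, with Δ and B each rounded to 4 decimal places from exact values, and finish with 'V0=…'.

(0,0): Delta=0.4867 Bond=-27.8459
V0=12.5503

The replicating-portfolio and risk-neutral prices coincide; use p* = (1.03−0.71)/(1.24−0.71) = 0.6038 for the latter.
Payoff layer (t=1): V(1,0)=0.0000, V(1,1)=21.4100
  t=0,j=0: stock 83.0000 → up 102.9200 (V=21.4100), down 58.9300 (V=0.0000). Price 12.5503; hedge Δ=0.4867, bond B=-27.8459.
Check: Δ(0,0)·S0 + B(0,0) = 12.5503 = V0.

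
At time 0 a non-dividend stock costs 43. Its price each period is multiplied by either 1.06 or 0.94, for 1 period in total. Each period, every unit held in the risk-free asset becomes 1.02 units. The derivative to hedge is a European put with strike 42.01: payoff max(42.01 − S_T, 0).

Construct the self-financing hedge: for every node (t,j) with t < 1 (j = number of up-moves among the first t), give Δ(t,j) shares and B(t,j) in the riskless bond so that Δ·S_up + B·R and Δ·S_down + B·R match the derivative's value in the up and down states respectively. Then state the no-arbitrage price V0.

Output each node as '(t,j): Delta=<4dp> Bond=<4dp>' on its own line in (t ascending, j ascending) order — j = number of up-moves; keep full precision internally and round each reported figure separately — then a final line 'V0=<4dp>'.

(0,0): Delta=-0.3081 Bond=13.7696
V0=0.5196

Under the risk-neutral measure, an up-move has probability p* = (R−d)/(u−d) = 0.6667 and values discount at R = 1.02.
Terminal values V(1,·): V(1,0)=1.5900, V(1,1)=0.0000
Node (0,0) S=43.0000: V=(p*·0.0000+(1−p*)·1.5900)/1.02=0.5196; Δ=(0.0000−1.5900)/(45.5800−40.4200)=-0.3081; B=V−Δ·S=13.7696
Root portfolio cost Δ·43+B reproduces V0=0.5196.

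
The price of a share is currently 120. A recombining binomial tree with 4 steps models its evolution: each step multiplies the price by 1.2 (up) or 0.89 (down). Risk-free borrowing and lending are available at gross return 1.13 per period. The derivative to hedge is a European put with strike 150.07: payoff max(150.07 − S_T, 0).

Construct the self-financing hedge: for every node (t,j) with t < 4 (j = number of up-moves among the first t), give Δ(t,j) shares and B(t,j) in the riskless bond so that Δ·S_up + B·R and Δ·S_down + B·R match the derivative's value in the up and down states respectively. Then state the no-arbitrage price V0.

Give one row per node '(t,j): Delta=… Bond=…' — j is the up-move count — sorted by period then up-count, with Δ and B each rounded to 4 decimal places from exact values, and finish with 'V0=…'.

Under the risk-neutral measure, an up-move has probability p* = (R−d)/(u−d) = 0.7742 and values discount at R = 1.13.
Terminal payoffs: V(4,0)=74.7793, V(4,1)=48.5545, V(4,2)=13.1951, V(4,3)=0.0000, V(4,4)=0.0000
Node (3,0) S=84.5963: V=(p*·48.5545+(1−p*)·74.7793)/1.13=48.2090; Δ=(48.5545−74.7793)/(101.5155−75.2907)=-1.0000; B=V−Δ·S=132.8053
Node (3,1) S=114.0624: V=(p*·13.1951+(1−p*)·48.5545)/1.13=18.7429; Δ=(13.1951−48.5545)/(136.8749−101.5155)=-1.0000; B=V−Δ·S=132.8053
Node (3,2) S=153.7920: V=(p*·0.0000+(1−p*)·13.1951)/1.13=2.6368; Δ=(0.0000−13.1951)/(184.5504−136.8749)=-0.2768; B=V−Δ·S=45.2017
Node (3,3) S=207.3600: V=(p*·0.0000+(1−p*)·0.0000)/1.13=0.0000; Δ=(0.0000−0.0000)/(248.8320−184.5504)=0.0000; B=V−Δ·S=0.0000
Node (2,0) S=95.0520: V=(p*·18.7429+(1−p*)·48.2090)/1.13=22.4748; Δ=(18.7429−48.2090)/(114.0624−84.5963)=-1.0000; B=V−Δ·S=117.5268
Node (2,1) S=128.1600: V=(p*·2.6368+(1−p*)·18.7429)/1.13=5.5519; Δ=(2.6368−18.7429)/(153.7920−114.0624)=-0.4054; B=V−Δ·S=57.5072
Node (2,2) S=172.8000: V=(p*·0.0000+(1−p*)·2.6368)/1.13=0.5269; Δ=(0.0000−2.6368)/(207.3600−153.7920)=-0.0492; B=V−Δ·S=9.0326
Node (1,0) S=106.8000: V=(p*·5.5519+(1−p*)·22.4748)/1.13=8.2949; Δ=(5.5519−22.4748)/(128.1600−95.0520)=-0.5111; B=V−Δ·S=62.8850
Node (1,1) S=144.0000: V=(p*·0.5269+(1−p*)·5.5519)/1.13=1.4704; Δ=(0.5269−5.5519)/(172.8000−128.1600)=-0.1126; B=V−Δ·S=17.6801
Node (0,0) S=120.0000: V=(p*·1.4704+(1−p*)·8.2949)/1.13=2.6650; Δ=(1.4704−8.2949)/(144.0000−106.8000)=-0.1835; B=V−Δ·S=24.6793
Each (Δ,B) replicates both successor values, so the strategy is self-financing and V0 is arbitrage-free.

(0,0): Delta=-0.1835 Bond=24.6793
(1,0): Delta=-0.5111 Bond=62.8850
(1,1): Delta=-0.1126 Bond=17.6801
(2,0): Delta=-1.0000 Bond=117.5268
(2,1): Delta=-0.4054 Bond=57.5072
(2,2): Delta=-0.0492 Bond=9.0326
(3,0): Delta=-1.0000 Bond=132.8053
(3,1): Delta=-1.0000 Bond=132.8053
(3,2): Delta=-0.2768 Bond=45.2017
(3,3): Delta=0.0000 Bond=0.0000
V0=2.6650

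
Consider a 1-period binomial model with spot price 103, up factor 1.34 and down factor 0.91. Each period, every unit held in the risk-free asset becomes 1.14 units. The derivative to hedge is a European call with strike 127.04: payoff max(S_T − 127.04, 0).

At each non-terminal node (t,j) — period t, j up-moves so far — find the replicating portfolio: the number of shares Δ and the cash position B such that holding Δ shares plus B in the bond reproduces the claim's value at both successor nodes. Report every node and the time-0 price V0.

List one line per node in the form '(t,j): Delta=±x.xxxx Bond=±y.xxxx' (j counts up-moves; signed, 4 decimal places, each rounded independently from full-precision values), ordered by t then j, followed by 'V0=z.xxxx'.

(0,0): Delta=0.2479 Bond=-20.3831
V0=5.1518

No-arbitrage ⇒ martingale measure with p* = (R−d)/(u−d) = 0.5349.
Terminal values V(1,·): V(1,0)=0.0000, V(1,1)=10.9800
  t=0,j=0: stock 103.0000 → up 138.0200 (V=10.9800), down 93.7300 (V=0.0000). Price 5.1518; hedge Δ=0.2479, bond B=-20.3831.
Check: Δ(0,0)·S0 + B(0,0) = 5.1518 = V0.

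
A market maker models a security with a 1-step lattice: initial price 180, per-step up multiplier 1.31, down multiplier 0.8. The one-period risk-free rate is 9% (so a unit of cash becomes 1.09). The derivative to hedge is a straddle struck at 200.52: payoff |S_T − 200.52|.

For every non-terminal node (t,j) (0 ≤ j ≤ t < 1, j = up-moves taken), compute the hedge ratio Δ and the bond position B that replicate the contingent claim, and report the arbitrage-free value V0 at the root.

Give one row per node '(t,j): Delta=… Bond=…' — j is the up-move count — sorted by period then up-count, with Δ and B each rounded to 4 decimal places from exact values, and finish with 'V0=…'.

The replicating-portfolio and risk-neutral prices coincide; use p* = (1.09−0.8)/(1.31−0.8) = 0.5686 for the latter.
Terminal values V(1,·): V(1,0)=56.5200, V(1,1)=35.2800
  t=0,j=0: stock 180.0000 → up 235.8000 (V=35.2800), down 144.0000 (V=56.5200). Price 40.7728; hedge Δ=-0.2314, bond B=82.4199.
Check: Δ(0,0)·S0 + B(0,0) = 40.7728 = V0.

(0,0): Delta=-0.2314 Bond=82.4199
V0=40.7728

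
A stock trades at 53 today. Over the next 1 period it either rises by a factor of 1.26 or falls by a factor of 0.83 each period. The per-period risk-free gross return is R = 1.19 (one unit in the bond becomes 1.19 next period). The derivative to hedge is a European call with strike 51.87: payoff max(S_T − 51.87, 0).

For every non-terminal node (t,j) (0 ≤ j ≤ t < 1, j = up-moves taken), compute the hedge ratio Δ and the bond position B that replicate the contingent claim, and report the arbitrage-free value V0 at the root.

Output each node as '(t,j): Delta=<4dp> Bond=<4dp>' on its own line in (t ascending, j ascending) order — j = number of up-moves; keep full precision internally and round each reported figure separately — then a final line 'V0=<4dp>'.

(0,0): Delta=0.6542 Bond=-24.1847
V0=10.4897

Since d<R<u, set p* = (R−d)/(u−d) = 0.8372; price each node as the discounted p*-expectation of its children.
Terminal payoffs: V(1,0)=0.0000, V(1,1)=14.9100
  t=0,j=0: stock 53.0000 → up 66.7800 (V=14.9100), down 43.9900 (V=0.0000). Price 10.4897; hedge Δ=0.6542, bond B=-24.1847.
Each (Δ,B) replicates both successor values, so the strategy is self-financing and V0 is arbitrage-free.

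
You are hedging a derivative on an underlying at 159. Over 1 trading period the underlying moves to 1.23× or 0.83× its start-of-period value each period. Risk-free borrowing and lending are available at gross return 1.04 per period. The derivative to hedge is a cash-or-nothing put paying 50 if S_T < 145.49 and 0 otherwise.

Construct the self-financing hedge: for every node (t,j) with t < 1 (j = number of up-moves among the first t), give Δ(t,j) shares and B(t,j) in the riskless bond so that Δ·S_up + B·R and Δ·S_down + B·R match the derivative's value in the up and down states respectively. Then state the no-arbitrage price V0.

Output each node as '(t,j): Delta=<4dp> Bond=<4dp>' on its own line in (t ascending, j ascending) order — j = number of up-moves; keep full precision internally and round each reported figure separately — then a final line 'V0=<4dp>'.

The replicating-portfolio and risk-neutral prices coincide; use p* = (1.04−0.83)/(1.23−0.83) = 0.5250 for the latter.
At expiry t=1: V(1,0)=50.0000, V(1,1)=0.0000
  t=0,j=0: stock 159.0000 → up 195.5700 (V=0.0000), down 131.9700 (V=50.0000). Price 22.8365; hedge Δ=-0.7862, bond B=147.8365.
Self-financing check: at every node Δ·S+B equals the discounted successor values.

(0,0): Delta=-0.7862 Bond=147.8365
V0=22.8365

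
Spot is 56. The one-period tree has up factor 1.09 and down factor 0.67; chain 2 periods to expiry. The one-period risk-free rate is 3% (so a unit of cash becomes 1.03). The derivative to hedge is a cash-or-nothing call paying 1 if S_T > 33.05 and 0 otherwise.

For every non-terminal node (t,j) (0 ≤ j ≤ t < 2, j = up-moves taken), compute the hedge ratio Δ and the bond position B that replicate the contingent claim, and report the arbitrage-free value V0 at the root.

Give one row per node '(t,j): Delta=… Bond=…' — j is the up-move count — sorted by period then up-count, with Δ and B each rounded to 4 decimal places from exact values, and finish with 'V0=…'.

(0,0): Delta=0.0059 Bond=0.5931
(1,0): Delta=0.0635 Bond=-1.5488
(1,1): Delta=0.0000 Bond=0.9709
V0=0.9234

The replicating-portfolio and risk-neutral prices coincide; use p* = (1.03−0.67)/(1.09−0.67) = 0.8571 for the latter.
At expiry t=2: V(2,0)=0.0000, V(2,1)=1.0000, V(2,2)=1.0000
Node (1,0) S=37.5200: V=(p*·1.0000+(1−p*)·0.0000)/1.03=0.8322; Δ=(1.0000−0.0000)/(40.8968−25.1384)=0.0635; B=V−Δ·S=-1.5488
Node (1,1) S=61.0400: V=(p*·1.0000+(1−p*)·1.0000)/1.03=0.9709; Δ=(1.0000−1.0000)/(66.5336−40.8968)=0.0000; B=V−Δ·S=0.9709
Node (0,0) S=56.0000: V=(p*·0.9709+(1−p*)·0.8322)/1.03=0.9234; Δ=(0.9709−0.8322)/(61.0400−37.5200)=0.0059; B=V−Δ·S=0.5931
Check: Δ(0,0)·S0 + B(0,0) = 0.9234 = V0.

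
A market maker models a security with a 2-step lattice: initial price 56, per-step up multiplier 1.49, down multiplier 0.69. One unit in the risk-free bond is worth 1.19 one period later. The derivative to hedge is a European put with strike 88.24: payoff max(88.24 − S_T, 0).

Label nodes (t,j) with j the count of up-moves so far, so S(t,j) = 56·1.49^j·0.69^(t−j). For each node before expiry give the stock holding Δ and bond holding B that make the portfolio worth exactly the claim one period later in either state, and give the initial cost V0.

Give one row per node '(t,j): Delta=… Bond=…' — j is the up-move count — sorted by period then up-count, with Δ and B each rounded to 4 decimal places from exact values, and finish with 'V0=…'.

The replicating-portfolio and risk-neutral prices coincide; use p* = (1.19−0.69)/(1.49−0.69) = 0.6250 for the latter.
Terminal payoffs: V(2,0)=61.5784, V(2,1)=30.6664, V(2,2)=0.0000
Node (1,0) S=38.6400: V=(p*·30.6664+(1−p*)·61.5784)/1.19=35.5113; Δ=(30.6664−61.5784)/(57.5736−26.6616)=-1.0000; B=V−Δ·S=74.1513
Node (1,1) S=83.4400: V=(p*·0.0000+(1−p*)·30.6664)/1.19=9.6638; Δ=(0.0000−30.6664)/(124.3256−57.5736)=-0.4594; B=V−Δ·S=47.9968
Node (0,0) S=56.0000: V=(p*·9.6638+(1−p*)·35.5113)/1.19=16.2660; Δ=(9.6638−35.5113)/(83.4400−38.6400)=-0.5770; B=V−Δ·S=48.5754
Each (Δ,B) replicates both successor values, so the strategy is self-financing and V0 is arbitrage-free.

(0,0): Delta=-0.5770 Bond=48.5754
(1,0): Delta=-1.0000 Bond=74.1513
(1,1): Delta=-0.4594 Bond=47.9968
V0=16.2660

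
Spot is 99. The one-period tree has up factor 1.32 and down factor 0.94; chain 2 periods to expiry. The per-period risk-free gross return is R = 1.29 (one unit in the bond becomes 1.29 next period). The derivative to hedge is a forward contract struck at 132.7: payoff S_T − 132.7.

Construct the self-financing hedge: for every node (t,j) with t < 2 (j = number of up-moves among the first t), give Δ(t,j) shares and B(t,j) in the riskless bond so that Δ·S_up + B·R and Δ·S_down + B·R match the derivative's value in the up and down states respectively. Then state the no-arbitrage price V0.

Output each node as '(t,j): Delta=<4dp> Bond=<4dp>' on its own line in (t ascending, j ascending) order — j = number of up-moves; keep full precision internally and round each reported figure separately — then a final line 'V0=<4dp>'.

Risk-neutral probability p* = (R−d)/(u−d) = (1.29−0.94)/(1.32−0.94) = 0.9211.
Terminal values V(2,·): V(2,0)=-45.2236, V(2,1)=-9.8608, V(2,2)=39.7976
Node (1,0) S=93.0600: V=(p*·-9.8608+(1−p*)·-45.2236)/1.29=-9.8082; Δ=(-9.8608−-45.2236)/(122.8392−87.4764)=1.0000; B=V−Δ·S=-102.8682
Node (1,1) S=130.6800: V=(p*·39.7976+(1−p*)·-9.8608)/1.29=27.8118; Δ=(39.7976−-9.8608)/(172.4976−122.8392)=1.0000; B=V−Δ·S=-102.8682
Node (0,0) S=99.0000: V=(p*·27.8118+(1−p*)·-9.8082)/1.29=19.2572; Δ=(27.8118−-9.8082)/(130.6800−93.0600)=1.0000; B=V−Δ·S=-79.7428
Each (Δ,B) replicates both successor values, so the strategy is self-financing and V0 is arbitrage-free.

(0,0): Delta=1.0000 Bond=-79.7428
(1,0): Delta=1.0000 Bond=-102.8682
(1,1): Delta=1.0000 Bond=-102.8682
V0=19.2572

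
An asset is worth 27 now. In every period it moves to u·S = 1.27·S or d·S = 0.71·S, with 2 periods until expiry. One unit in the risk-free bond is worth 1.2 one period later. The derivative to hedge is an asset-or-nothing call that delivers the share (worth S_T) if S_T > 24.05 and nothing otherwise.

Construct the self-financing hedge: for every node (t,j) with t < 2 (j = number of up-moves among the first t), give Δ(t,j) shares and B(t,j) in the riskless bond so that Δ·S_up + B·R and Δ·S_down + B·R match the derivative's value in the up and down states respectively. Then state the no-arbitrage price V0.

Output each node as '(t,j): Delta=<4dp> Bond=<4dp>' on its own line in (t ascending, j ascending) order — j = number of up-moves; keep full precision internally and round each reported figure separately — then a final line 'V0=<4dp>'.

(0,0): Delta=1.0938 Bond=-2.6794
(1,0): Delta=2.2679 Bond=-25.7226
(1,1): Delta=1.0000 Bond=0.0000
V0=26.8523

Risk-neutral probability p* = (R−d)/(u−d) = (1.2−0.71)/(1.27−0.71) = 0.8750.
Terminal payoffs: V(2,0)=0.0000, V(2,1)=24.3459, V(2,2)=43.5483
Node (1,0) S=19.1700: V=(p*·24.3459+(1−p*)·0.0000)/1.2=17.7522; Δ=(24.3459−0.0000)/(24.3459−13.6107)=2.2679; B=V−Δ·S=-25.7226
Node (1,1) S=34.2900: V=(p*·43.5483+(1−p*)·24.3459)/1.2=34.2900; Δ=(43.5483−24.3459)/(43.5483−24.3459)=1.0000; B=V−Δ·S=0.0000
Node (0,0) S=27.0000: V=(p*·34.2900+(1−p*)·17.7522)/1.2=26.8523; Δ=(34.2900−17.7522)/(34.2900−19.1700)=1.0938; B=V−Δ·S=-2.6794
Check: Δ(0,0)·S0 + B(0,0) = 26.8523 = V0.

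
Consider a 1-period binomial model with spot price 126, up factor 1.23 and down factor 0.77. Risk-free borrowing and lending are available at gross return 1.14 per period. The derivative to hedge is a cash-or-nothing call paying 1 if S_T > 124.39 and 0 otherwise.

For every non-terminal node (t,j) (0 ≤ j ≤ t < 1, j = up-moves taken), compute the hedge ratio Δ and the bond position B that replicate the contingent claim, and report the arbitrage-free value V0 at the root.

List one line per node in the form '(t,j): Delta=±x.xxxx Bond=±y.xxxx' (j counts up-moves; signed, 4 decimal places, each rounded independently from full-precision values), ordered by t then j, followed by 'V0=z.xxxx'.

(0,0): Delta=0.0173 Bond=-1.4683
V0=0.7056

Under the risk-neutral measure, an up-move has probability p* = (R−d)/(u−d) = 0.8043 and values discount at R = 1.14.
Terminal payoffs: V(1,0)=0.0000, V(1,1)=1.0000
  t=0,j=0: stock 126.0000 → up 154.9800 (V=1.0000), down 97.0200 (V=0.0000). Price 0.7056; hedge Δ=0.0173, bond B=-1.4683.
Check: Δ(0,0)·S0 + B(0,0) = 0.7056 = V0.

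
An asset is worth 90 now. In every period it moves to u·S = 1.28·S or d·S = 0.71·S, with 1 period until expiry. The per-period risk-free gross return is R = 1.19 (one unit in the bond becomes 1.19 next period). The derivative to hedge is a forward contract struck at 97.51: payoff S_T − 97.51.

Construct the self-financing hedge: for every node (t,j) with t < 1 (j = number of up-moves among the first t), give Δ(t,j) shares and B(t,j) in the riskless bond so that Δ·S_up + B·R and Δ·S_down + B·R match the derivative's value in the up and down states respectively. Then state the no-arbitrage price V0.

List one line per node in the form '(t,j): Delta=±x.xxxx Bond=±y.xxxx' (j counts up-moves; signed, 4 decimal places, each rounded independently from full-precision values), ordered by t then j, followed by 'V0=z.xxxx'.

(0,0): Delta=1.0000 Bond=-81.9412
V0=8.0588

Since d<R<u, set p* = (R−d)/(u−d) = 0.8421; price each node as the discounted p*-expectation of its children.
At expiry t=1: V(1,0)=-33.6100, V(1,1)=17.6900
  t=0,j=0: stock 90.0000 → up 115.2000 (V=17.6900), down 63.9000 (V=-33.6100). Price 8.0588; hedge Δ=1.0000, bond B=-81.9412.
Root portfolio cost Δ·90+B reproduces V0=8.0588.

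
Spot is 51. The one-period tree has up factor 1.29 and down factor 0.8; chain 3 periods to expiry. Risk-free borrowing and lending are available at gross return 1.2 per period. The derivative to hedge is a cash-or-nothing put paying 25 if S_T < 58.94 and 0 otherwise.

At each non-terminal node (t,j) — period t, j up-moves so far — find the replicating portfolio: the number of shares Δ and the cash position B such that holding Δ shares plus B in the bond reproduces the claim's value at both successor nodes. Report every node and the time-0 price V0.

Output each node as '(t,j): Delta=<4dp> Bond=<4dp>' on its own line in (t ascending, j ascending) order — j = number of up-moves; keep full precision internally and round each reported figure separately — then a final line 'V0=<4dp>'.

(0,0): Delta=-0.2083 Bond=11.9098
(1,0): Delta=-0.8507 Bond=40.4996
(1,1): Delta=-0.1187 Bond=8.3949
(2,0): Delta=0.0000 Bond=20.8333
(2,1): Delta=-0.9694 Bond=54.8469
(2,2): Delta=0.0000 Bond=0.0000
V0=1.2849

Risk-neutral probability p* = (R−d)/(u−d) = (1.2−0.8)/(1.29−0.8) = 0.8163.
Terminal payoffs: V(3,0)=25.0000, V(3,1)=25.0000, V(3,2)=0.0000, V(3,3)=0.0000
  t=2,j=0: stock 32.6400 → up 42.1056 (V=25.0000), down 26.1120 (V=25.0000). Price 20.8333; hedge Δ=0.0000, bond B=20.8333.
  t=2,j=1: stock 52.6320 → up 67.8953 (V=0.0000), down 42.1056 (V=25.0000). Price 3.8265; hedge Δ=-0.9694, bond B=54.8469.
  t=2,j=2: stock 84.8691 → up 109.4811 (V=0.0000), down 67.8953 (V=0.0000). Price 0.0000; hedge Δ=0.0000, bond B=0.0000.
  t=1,j=0: stock 40.8000 → up 52.6320 (V=3.8265), down 32.6400 (V=20.8333). Price 5.7919; hedge Δ=-0.8507, bond B=40.4996.
  t=1,j=1: stock 65.7900 → up 84.8691 (V=0.0000), down 52.6320 (V=3.8265). Price 0.5857; hedge Δ=-0.1187, bond B=8.3949.
  t=0,j=0: stock 51.0000 → up 65.7900 (V=0.5857), down 40.8000 (V=5.7919). Price 1.2849; hedge Δ=-0.2083, bond B=11.9098.
The time-0 hedge costs 1.2849, which is the no-arbitrage price.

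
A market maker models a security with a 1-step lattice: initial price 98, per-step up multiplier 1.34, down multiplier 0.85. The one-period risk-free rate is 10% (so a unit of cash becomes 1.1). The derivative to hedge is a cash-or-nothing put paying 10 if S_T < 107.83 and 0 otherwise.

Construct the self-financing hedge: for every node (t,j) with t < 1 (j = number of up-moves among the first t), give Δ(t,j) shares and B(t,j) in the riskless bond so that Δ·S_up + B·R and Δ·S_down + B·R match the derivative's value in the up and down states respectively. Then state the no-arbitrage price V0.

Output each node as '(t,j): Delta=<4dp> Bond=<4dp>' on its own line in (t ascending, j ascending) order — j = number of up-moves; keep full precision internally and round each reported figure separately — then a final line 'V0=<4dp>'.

(0,0): Delta=-0.2082 Bond=24.8609
V0=4.4527

The replicating-portfolio and risk-neutral prices coincide; use p* = (1.1−0.85)/(1.34−0.85) = 0.5102 for the latter.
At expiry t=1: V(1,0)=10.0000, V(1,1)=0.0000
Node (0,0) S=98.0000: V=(p*·0.0000+(1−p*)·10.0000)/1.1=4.4527; Δ=(0.0000−10.0000)/(131.3200−83.3000)=-0.2082; B=V−Δ·S=24.8609
Self-financing check: at every node Δ·S+B equals the discounted successor values.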